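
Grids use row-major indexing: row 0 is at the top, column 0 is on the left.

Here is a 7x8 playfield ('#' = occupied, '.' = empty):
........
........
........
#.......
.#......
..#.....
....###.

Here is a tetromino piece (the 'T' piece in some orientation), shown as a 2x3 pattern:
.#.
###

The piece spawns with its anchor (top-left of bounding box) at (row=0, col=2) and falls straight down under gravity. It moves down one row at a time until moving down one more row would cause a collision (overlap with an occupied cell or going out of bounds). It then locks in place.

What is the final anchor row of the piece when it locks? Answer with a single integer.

Answer: 3

Derivation:
Spawn at (row=0, col=2). Try each row:
  row 0: fits
  row 1: fits
  row 2: fits
  row 3: fits
  row 4: blocked -> lock at row 3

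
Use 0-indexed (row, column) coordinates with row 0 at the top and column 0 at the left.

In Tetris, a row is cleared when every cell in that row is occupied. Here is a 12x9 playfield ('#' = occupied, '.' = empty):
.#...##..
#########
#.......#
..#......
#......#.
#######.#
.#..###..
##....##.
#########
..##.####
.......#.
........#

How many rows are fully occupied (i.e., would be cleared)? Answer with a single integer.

Check each row:
  row 0: 6 empty cells -> not full
  row 1: 0 empty cells -> FULL (clear)
  row 2: 7 empty cells -> not full
  row 3: 8 empty cells -> not full
  row 4: 7 empty cells -> not full
  row 5: 1 empty cell -> not full
  row 6: 5 empty cells -> not full
  row 7: 5 empty cells -> not full
  row 8: 0 empty cells -> FULL (clear)
  row 9: 3 empty cells -> not full
  row 10: 8 empty cells -> not full
  row 11: 8 empty cells -> not full
Total rows cleared: 2

Answer: 2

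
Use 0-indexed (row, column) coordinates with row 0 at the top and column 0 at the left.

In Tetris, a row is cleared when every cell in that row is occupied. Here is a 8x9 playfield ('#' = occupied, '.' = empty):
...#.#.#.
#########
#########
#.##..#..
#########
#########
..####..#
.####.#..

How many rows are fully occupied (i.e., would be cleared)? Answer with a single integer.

Check each row:
  row 0: 6 empty cells -> not full
  row 1: 0 empty cells -> FULL (clear)
  row 2: 0 empty cells -> FULL (clear)
  row 3: 5 empty cells -> not full
  row 4: 0 empty cells -> FULL (clear)
  row 5: 0 empty cells -> FULL (clear)
  row 6: 4 empty cells -> not full
  row 7: 4 empty cells -> not full
Total rows cleared: 4

Answer: 4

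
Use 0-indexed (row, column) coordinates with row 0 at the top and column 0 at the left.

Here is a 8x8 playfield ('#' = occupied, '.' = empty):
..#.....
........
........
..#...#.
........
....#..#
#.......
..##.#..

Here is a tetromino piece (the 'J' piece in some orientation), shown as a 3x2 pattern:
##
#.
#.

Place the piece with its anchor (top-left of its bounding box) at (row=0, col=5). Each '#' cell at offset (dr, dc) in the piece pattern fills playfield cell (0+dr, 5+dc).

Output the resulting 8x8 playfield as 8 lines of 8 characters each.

Answer: ..#..##.
.....#..
.....#..
..#...#.
........
....#..#
#.......
..##.#..

Derivation:
Fill (0+0,5+0) = (0,5)
Fill (0+0,5+1) = (0,6)
Fill (0+1,5+0) = (1,5)
Fill (0+2,5+0) = (2,5)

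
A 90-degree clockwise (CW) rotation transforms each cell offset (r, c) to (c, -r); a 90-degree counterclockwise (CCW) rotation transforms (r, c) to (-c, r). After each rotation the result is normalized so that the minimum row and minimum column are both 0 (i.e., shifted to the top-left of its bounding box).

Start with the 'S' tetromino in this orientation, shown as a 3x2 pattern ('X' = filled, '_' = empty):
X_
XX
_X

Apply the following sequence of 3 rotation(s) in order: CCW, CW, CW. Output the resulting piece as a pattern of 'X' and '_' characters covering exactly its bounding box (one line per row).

Answer: _XX
XX_

Derivation:
Start:
X_
XX
_X
After rotation 1 (CCW):
_XX
XX_
After rotation 2 (CW):
X_
XX
_X
After rotation 3 (CW):
_XX
XX_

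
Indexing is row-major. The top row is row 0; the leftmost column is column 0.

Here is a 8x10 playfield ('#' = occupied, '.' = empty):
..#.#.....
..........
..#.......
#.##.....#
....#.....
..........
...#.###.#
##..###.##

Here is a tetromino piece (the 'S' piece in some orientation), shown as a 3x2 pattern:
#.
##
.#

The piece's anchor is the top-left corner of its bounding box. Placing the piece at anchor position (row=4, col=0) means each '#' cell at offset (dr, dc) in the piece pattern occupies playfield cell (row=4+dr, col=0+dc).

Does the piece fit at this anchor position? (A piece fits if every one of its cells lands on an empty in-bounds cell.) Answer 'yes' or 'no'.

Answer: yes

Derivation:
Check each piece cell at anchor (4, 0):
  offset (0,0) -> (4,0): empty -> OK
  offset (1,0) -> (5,0): empty -> OK
  offset (1,1) -> (5,1): empty -> OK
  offset (2,1) -> (6,1): empty -> OK
All cells valid: yes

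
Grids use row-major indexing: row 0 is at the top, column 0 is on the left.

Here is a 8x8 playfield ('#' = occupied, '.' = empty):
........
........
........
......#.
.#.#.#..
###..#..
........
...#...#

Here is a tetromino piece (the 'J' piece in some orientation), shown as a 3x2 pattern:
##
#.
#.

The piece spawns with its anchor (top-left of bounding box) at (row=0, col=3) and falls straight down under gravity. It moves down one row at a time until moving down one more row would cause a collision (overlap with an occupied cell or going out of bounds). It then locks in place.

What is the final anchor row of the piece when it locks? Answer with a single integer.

Spawn at (row=0, col=3). Try each row:
  row 0: fits
  row 1: fits
  row 2: blocked -> lock at row 1

Answer: 1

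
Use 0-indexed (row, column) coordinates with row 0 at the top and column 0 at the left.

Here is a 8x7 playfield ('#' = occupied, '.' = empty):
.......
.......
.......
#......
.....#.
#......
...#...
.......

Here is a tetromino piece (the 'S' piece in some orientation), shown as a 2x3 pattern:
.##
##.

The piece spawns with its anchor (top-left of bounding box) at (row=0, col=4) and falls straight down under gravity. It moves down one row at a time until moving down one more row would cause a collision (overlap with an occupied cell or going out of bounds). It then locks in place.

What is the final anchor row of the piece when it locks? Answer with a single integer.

Answer: 2

Derivation:
Spawn at (row=0, col=4). Try each row:
  row 0: fits
  row 1: fits
  row 2: fits
  row 3: blocked -> lock at row 2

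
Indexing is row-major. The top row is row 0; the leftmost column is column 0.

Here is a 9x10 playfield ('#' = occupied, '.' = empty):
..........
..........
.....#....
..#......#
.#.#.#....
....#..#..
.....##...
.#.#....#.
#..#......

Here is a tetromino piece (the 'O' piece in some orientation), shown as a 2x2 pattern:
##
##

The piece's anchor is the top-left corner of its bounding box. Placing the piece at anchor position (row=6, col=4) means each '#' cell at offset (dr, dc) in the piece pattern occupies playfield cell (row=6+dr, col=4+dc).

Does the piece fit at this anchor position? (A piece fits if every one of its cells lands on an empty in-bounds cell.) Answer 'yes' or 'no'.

Answer: no

Derivation:
Check each piece cell at anchor (6, 4):
  offset (0,0) -> (6,4): empty -> OK
  offset (0,1) -> (6,5): occupied ('#') -> FAIL
  offset (1,0) -> (7,4): empty -> OK
  offset (1,1) -> (7,5): empty -> OK
All cells valid: no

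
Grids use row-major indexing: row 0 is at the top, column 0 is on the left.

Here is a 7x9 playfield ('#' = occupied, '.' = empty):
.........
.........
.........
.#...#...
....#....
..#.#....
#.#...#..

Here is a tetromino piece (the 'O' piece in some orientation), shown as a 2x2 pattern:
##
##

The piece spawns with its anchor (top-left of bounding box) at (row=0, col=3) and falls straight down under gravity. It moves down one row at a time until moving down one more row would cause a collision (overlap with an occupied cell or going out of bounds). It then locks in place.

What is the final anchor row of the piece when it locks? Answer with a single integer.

Answer: 2

Derivation:
Spawn at (row=0, col=3). Try each row:
  row 0: fits
  row 1: fits
  row 2: fits
  row 3: blocked -> lock at row 2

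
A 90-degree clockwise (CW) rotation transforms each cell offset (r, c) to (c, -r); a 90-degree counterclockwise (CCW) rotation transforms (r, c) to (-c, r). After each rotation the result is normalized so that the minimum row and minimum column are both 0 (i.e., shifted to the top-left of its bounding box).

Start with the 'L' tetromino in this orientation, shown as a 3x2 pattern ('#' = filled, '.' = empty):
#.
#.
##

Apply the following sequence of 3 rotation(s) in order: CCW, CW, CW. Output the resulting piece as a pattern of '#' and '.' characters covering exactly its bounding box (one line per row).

Start:
#.
#.
##
After rotation 1 (CCW):
..#
###
After rotation 2 (CW):
#.
#.
##
After rotation 3 (CW):
###
#..

Answer: ###
#..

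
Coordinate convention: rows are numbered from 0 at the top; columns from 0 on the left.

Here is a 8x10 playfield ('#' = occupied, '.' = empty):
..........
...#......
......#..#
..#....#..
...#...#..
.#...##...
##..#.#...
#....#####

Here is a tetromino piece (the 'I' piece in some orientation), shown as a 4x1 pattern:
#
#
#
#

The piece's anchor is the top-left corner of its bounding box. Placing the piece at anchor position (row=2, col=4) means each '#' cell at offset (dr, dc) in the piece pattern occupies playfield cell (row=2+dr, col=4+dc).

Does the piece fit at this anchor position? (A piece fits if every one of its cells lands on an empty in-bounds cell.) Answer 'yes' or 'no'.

Check each piece cell at anchor (2, 4):
  offset (0,0) -> (2,4): empty -> OK
  offset (1,0) -> (3,4): empty -> OK
  offset (2,0) -> (4,4): empty -> OK
  offset (3,0) -> (5,4): empty -> OK
All cells valid: yes

Answer: yes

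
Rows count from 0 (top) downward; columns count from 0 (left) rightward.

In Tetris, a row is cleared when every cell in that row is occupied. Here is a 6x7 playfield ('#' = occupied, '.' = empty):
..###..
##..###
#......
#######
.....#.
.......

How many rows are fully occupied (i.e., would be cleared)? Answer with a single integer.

Answer: 1

Derivation:
Check each row:
  row 0: 4 empty cells -> not full
  row 1: 2 empty cells -> not full
  row 2: 6 empty cells -> not full
  row 3: 0 empty cells -> FULL (clear)
  row 4: 6 empty cells -> not full
  row 5: 7 empty cells -> not full
Total rows cleared: 1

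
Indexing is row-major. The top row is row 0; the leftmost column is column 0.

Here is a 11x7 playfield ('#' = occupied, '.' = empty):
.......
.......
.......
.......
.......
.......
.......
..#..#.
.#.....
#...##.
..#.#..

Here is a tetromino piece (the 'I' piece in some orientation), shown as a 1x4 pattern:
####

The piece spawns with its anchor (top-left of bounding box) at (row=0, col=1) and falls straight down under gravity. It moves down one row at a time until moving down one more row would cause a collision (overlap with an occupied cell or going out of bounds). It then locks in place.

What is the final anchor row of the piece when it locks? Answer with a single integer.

Answer: 6

Derivation:
Spawn at (row=0, col=1). Try each row:
  row 0: fits
  row 1: fits
  row 2: fits
  row 3: fits
  row 4: fits
  row 5: fits
  row 6: fits
  row 7: blocked -> lock at row 6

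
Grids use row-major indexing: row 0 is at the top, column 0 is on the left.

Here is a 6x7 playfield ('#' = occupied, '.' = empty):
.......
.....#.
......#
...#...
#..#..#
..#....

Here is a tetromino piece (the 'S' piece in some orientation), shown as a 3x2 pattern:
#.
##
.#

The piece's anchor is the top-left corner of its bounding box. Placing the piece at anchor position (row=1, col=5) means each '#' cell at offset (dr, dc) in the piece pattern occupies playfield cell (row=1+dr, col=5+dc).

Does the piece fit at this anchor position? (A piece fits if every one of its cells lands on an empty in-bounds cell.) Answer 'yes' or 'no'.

Check each piece cell at anchor (1, 5):
  offset (0,0) -> (1,5): occupied ('#') -> FAIL
  offset (1,0) -> (2,5): empty -> OK
  offset (1,1) -> (2,6): occupied ('#') -> FAIL
  offset (2,1) -> (3,6): empty -> OK
All cells valid: no

Answer: no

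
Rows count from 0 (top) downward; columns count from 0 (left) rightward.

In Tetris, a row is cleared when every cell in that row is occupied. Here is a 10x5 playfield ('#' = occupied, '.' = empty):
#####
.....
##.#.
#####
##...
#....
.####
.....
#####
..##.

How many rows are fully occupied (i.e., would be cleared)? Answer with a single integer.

Answer: 3

Derivation:
Check each row:
  row 0: 0 empty cells -> FULL (clear)
  row 1: 5 empty cells -> not full
  row 2: 2 empty cells -> not full
  row 3: 0 empty cells -> FULL (clear)
  row 4: 3 empty cells -> not full
  row 5: 4 empty cells -> not full
  row 6: 1 empty cell -> not full
  row 7: 5 empty cells -> not full
  row 8: 0 empty cells -> FULL (clear)
  row 9: 3 empty cells -> not full
Total rows cleared: 3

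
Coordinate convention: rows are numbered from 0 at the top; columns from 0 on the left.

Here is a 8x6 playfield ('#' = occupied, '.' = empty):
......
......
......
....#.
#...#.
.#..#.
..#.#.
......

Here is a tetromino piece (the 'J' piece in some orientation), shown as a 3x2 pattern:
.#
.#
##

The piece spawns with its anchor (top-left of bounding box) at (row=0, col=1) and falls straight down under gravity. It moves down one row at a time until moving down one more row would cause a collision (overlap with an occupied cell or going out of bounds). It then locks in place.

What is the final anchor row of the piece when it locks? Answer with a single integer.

Spawn at (row=0, col=1). Try each row:
  row 0: fits
  row 1: fits
  row 2: fits
  row 3: blocked -> lock at row 2

Answer: 2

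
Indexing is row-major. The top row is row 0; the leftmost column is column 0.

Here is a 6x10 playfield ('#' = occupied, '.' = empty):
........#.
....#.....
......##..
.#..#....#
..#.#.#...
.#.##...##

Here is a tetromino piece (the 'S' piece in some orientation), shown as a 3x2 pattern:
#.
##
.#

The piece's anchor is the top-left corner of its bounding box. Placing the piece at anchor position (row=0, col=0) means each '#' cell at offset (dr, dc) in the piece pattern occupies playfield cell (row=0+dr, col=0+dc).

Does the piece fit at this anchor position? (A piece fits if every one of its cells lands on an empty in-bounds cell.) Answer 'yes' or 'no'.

Answer: yes

Derivation:
Check each piece cell at anchor (0, 0):
  offset (0,0) -> (0,0): empty -> OK
  offset (1,0) -> (1,0): empty -> OK
  offset (1,1) -> (1,1): empty -> OK
  offset (2,1) -> (2,1): empty -> OK
All cells valid: yes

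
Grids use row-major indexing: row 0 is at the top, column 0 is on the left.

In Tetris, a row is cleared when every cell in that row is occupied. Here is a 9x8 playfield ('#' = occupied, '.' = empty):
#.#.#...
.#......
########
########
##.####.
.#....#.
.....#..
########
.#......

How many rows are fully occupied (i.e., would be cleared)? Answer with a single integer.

Check each row:
  row 0: 5 empty cells -> not full
  row 1: 7 empty cells -> not full
  row 2: 0 empty cells -> FULL (clear)
  row 3: 0 empty cells -> FULL (clear)
  row 4: 2 empty cells -> not full
  row 5: 6 empty cells -> not full
  row 6: 7 empty cells -> not full
  row 7: 0 empty cells -> FULL (clear)
  row 8: 7 empty cells -> not full
Total rows cleared: 3

Answer: 3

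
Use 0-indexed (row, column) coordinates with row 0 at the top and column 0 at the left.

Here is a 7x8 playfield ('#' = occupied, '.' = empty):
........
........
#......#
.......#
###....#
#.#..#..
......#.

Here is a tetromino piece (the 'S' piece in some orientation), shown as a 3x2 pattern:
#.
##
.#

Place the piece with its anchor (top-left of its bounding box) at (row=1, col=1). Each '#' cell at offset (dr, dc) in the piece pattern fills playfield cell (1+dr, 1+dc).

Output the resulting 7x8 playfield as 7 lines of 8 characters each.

Fill (1+0,1+0) = (1,1)
Fill (1+1,1+0) = (2,1)
Fill (1+1,1+1) = (2,2)
Fill (1+2,1+1) = (3,2)

Answer: ........
.#......
###....#
..#....#
###....#
#.#..#..
......#.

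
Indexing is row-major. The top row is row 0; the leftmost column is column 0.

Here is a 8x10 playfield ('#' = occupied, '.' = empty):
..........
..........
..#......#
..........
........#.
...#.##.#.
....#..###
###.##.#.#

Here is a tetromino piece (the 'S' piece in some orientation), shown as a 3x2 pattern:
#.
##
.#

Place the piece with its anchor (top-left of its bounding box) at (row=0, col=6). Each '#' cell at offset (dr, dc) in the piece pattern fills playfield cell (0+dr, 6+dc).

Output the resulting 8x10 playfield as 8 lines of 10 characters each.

Fill (0+0,6+0) = (0,6)
Fill (0+1,6+0) = (1,6)
Fill (0+1,6+1) = (1,7)
Fill (0+2,6+1) = (2,7)

Answer: ......#...
......##..
..#....#.#
..........
........#.
...#.##.#.
....#..###
###.##.#.#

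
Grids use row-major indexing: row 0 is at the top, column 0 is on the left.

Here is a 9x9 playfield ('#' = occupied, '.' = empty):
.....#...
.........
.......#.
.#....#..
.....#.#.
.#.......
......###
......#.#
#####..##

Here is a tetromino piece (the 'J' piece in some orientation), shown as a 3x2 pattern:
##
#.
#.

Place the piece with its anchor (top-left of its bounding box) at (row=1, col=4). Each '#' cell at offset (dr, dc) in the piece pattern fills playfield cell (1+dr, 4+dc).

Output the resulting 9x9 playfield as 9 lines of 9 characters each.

Answer: .....#...
....##...
....#..#.
.#..#.#..
.....#.#.
.#.......
......###
......#.#
#####..##

Derivation:
Fill (1+0,4+0) = (1,4)
Fill (1+0,4+1) = (1,5)
Fill (1+1,4+0) = (2,4)
Fill (1+2,4+0) = (3,4)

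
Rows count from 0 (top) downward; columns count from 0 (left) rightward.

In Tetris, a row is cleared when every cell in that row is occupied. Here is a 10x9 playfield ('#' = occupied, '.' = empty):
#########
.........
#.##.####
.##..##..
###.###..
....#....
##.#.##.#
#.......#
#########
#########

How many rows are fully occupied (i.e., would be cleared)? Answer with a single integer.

Answer: 3

Derivation:
Check each row:
  row 0: 0 empty cells -> FULL (clear)
  row 1: 9 empty cells -> not full
  row 2: 2 empty cells -> not full
  row 3: 5 empty cells -> not full
  row 4: 3 empty cells -> not full
  row 5: 8 empty cells -> not full
  row 6: 3 empty cells -> not full
  row 7: 7 empty cells -> not full
  row 8: 0 empty cells -> FULL (clear)
  row 9: 0 empty cells -> FULL (clear)
Total rows cleared: 3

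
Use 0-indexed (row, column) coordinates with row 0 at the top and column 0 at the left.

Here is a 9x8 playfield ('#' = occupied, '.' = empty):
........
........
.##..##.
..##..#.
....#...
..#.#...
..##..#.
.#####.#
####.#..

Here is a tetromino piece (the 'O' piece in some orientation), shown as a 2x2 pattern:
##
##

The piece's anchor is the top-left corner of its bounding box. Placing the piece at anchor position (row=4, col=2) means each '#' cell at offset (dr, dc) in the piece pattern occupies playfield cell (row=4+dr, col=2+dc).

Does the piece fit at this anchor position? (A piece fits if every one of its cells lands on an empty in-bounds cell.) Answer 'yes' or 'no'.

Answer: no

Derivation:
Check each piece cell at anchor (4, 2):
  offset (0,0) -> (4,2): empty -> OK
  offset (0,1) -> (4,3): empty -> OK
  offset (1,0) -> (5,2): occupied ('#') -> FAIL
  offset (1,1) -> (5,3): empty -> OK
All cells valid: no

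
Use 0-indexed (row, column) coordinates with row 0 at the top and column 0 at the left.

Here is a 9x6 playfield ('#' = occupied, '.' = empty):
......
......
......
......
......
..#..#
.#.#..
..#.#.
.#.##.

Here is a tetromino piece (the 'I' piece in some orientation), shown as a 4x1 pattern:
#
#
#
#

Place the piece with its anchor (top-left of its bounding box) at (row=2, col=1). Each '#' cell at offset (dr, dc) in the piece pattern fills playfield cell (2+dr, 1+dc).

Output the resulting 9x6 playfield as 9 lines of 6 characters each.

Fill (2+0,1+0) = (2,1)
Fill (2+1,1+0) = (3,1)
Fill (2+2,1+0) = (4,1)
Fill (2+3,1+0) = (5,1)

Answer: ......
......
.#....
.#....
.#....
.##..#
.#.#..
..#.#.
.#.##.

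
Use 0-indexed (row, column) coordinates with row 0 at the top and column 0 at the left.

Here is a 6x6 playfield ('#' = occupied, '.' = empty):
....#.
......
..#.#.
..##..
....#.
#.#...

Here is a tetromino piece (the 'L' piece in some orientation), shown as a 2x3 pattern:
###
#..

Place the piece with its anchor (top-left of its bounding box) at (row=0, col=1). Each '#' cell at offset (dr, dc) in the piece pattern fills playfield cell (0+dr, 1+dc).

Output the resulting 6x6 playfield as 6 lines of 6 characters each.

Fill (0+0,1+0) = (0,1)
Fill (0+0,1+1) = (0,2)
Fill (0+0,1+2) = (0,3)
Fill (0+1,1+0) = (1,1)

Answer: .####.
.#....
..#.#.
..##..
....#.
#.#...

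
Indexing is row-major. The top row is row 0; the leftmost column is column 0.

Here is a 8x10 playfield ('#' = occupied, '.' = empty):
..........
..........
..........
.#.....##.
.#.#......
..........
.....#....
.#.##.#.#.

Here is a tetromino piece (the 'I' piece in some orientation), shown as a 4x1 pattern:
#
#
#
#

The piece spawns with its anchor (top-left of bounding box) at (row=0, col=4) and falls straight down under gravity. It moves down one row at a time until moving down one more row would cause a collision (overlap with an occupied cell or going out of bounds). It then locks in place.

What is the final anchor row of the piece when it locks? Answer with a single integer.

Answer: 3

Derivation:
Spawn at (row=0, col=4). Try each row:
  row 0: fits
  row 1: fits
  row 2: fits
  row 3: fits
  row 4: blocked -> lock at row 3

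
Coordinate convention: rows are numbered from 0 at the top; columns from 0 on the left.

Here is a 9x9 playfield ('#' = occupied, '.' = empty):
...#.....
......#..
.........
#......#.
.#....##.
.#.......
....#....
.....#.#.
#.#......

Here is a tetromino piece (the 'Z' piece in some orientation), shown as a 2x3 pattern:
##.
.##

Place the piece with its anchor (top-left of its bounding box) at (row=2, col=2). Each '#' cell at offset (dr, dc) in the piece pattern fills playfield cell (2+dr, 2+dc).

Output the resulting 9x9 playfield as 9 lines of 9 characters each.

Fill (2+0,2+0) = (2,2)
Fill (2+0,2+1) = (2,3)
Fill (2+1,2+1) = (3,3)
Fill (2+1,2+2) = (3,4)

Answer: ...#.....
......#..
..##.....
#..##..#.
.#....##.
.#.......
....#....
.....#.#.
#.#......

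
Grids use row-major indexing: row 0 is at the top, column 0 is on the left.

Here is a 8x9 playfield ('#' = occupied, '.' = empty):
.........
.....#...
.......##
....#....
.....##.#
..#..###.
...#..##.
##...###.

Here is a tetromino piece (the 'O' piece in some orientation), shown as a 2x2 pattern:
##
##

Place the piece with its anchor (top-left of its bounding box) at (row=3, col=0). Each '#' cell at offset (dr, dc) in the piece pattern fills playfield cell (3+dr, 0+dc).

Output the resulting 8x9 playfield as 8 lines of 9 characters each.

Fill (3+0,0+0) = (3,0)
Fill (3+0,0+1) = (3,1)
Fill (3+1,0+0) = (4,0)
Fill (3+1,0+1) = (4,1)

Answer: .........
.....#...
.......##
##..#....
##...##.#
..#..###.
...#..##.
##...###.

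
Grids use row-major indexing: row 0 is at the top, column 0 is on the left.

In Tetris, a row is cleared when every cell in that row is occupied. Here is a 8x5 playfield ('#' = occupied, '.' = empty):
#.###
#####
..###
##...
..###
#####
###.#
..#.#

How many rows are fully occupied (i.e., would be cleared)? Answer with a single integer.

Answer: 2

Derivation:
Check each row:
  row 0: 1 empty cell -> not full
  row 1: 0 empty cells -> FULL (clear)
  row 2: 2 empty cells -> not full
  row 3: 3 empty cells -> not full
  row 4: 2 empty cells -> not full
  row 5: 0 empty cells -> FULL (clear)
  row 6: 1 empty cell -> not full
  row 7: 3 empty cells -> not full
Total rows cleared: 2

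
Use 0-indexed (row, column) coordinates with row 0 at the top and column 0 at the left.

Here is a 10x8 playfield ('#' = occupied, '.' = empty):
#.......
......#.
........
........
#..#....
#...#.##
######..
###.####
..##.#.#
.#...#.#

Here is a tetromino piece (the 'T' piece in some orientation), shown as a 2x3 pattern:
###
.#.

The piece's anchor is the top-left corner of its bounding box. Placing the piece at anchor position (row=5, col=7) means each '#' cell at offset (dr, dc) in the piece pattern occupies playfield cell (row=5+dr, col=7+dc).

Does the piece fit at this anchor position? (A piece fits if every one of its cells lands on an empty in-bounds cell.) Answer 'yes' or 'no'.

Check each piece cell at anchor (5, 7):
  offset (0,0) -> (5,7): occupied ('#') -> FAIL
  offset (0,1) -> (5,8): out of bounds -> FAIL
  offset (0,2) -> (5,9): out of bounds -> FAIL
  offset (1,1) -> (6,8): out of bounds -> FAIL
All cells valid: no

Answer: no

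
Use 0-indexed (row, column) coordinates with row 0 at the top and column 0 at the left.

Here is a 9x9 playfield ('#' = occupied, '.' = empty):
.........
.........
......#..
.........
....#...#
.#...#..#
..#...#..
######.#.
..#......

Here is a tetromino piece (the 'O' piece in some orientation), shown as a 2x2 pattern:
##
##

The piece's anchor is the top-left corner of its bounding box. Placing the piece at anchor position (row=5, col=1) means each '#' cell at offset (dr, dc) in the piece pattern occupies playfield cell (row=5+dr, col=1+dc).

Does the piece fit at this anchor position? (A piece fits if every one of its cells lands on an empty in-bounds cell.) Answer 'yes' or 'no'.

Answer: no

Derivation:
Check each piece cell at anchor (5, 1):
  offset (0,0) -> (5,1): occupied ('#') -> FAIL
  offset (0,1) -> (5,2): empty -> OK
  offset (1,0) -> (6,1): empty -> OK
  offset (1,1) -> (6,2): occupied ('#') -> FAIL
All cells valid: no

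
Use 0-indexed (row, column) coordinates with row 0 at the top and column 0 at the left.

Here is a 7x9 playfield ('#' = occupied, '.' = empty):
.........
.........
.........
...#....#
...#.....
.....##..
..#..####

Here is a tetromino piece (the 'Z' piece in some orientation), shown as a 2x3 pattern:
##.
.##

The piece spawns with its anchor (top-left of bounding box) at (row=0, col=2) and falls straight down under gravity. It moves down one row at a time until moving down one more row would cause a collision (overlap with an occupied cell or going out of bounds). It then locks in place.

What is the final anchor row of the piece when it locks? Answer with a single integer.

Answer: 1

Derivation:
Spawn at (row=0, col=2). Try each row:
  row 0: fits
  row 1: fits
  row 2: blocked -> lock at row 1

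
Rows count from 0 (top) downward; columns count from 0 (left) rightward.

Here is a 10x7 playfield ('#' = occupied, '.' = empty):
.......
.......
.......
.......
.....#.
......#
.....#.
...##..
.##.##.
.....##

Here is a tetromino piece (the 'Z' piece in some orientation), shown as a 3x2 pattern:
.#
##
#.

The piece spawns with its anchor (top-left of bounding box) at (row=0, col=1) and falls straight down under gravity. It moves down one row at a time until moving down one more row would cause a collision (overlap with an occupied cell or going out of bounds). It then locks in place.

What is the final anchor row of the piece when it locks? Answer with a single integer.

Spawn at (row=0, col=1). Try each row:
  row 0: fits
  row 1: fits
  row 2: fits
  row 3: fits
  row 4: fits
  row 5: fits
  row 6: blocked -> lock at row 5

Answer: 5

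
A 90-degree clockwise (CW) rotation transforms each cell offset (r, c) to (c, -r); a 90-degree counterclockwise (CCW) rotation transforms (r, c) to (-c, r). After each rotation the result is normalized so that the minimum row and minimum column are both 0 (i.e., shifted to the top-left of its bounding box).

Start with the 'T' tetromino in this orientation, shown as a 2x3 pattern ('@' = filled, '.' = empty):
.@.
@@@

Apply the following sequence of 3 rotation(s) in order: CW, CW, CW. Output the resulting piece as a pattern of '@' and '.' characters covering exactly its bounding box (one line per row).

Answer: .@
@@
.@

Derivation:
Start:
.@.
@@@
After rotation 1 (CW):
@.
@@
@.
After rotation 2 (CW):
@@@
.@.
After rotation 3 (CW):
.@
@@
.@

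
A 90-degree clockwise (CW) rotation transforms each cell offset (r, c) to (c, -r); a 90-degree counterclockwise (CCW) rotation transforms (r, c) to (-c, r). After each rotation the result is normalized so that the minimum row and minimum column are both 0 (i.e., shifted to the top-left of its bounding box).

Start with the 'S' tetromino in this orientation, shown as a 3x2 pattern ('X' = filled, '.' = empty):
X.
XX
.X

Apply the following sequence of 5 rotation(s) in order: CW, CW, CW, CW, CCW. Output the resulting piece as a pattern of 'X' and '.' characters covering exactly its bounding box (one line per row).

Start:
X.
XX
.X
After rotation 1 (CW):
.XX
XX.
After rotation 2 (CW):
X.
XX
.X
After rotation 3 (CW):
.XX
XX.
After rotation 4 (CW):
X.
XX
.X
After rotation 5 (CCW):
.XX
XX.

Answer: .XX
XX.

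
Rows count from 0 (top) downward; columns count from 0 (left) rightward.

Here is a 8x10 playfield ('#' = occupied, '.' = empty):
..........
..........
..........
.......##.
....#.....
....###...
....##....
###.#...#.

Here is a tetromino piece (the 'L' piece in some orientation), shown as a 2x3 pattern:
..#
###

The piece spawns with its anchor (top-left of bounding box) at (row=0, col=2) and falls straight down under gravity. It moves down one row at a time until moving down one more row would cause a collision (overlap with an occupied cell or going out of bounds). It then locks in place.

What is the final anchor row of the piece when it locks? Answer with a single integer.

Spawn at (row=0, col=2). Try each row:
  row 0: fits
  row 1: fits
  row 2: fits
  row 3: blocked -> lock at row 2

Answer: 2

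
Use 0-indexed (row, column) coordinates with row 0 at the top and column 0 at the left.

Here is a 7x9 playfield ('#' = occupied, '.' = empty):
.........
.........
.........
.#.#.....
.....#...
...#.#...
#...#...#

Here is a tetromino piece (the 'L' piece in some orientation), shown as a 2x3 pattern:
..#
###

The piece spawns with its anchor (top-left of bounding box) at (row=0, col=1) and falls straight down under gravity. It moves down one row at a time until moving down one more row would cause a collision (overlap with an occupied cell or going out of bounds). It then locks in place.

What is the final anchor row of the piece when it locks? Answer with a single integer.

Spawn at (row=0, col=1). Try each row:
  row 0: fits
  row 1: fits
  row 2: blocked -> lock at row 1

Answer: 1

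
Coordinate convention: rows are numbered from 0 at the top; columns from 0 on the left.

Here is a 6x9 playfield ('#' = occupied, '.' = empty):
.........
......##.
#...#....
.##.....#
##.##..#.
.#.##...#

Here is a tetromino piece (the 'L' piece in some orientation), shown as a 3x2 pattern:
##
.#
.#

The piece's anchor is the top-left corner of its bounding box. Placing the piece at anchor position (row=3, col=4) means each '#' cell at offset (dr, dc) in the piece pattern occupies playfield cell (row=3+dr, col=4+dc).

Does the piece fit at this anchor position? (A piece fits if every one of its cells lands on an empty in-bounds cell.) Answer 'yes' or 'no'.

Check each piece cell at anchor (3, 4):
  offset (0,0) -> (3,4): empty -> OK
  offset (0,1) -> (3,5): empty -> OK
  offset (1,1) -> (4,5): empty -> OK
  offset (2,1) -> (5,5): empty -> OK
All cells valid: yes

Answer: yes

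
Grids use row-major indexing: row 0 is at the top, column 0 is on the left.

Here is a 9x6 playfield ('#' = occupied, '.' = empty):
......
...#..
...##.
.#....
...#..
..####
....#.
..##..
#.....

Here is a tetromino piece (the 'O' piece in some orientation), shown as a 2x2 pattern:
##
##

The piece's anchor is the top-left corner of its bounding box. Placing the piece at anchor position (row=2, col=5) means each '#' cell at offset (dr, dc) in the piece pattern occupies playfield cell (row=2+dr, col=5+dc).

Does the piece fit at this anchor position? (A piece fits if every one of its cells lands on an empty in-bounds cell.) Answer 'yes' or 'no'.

Check each piece cell at anchor (2, 5):
  offset (0,0) -> (2,5): empty -> OK
  offset (0,1) -> (2,6): out of bounds -> FAIL
  offset (1,0) -> (3,5): empty -> OK
  offset (1,1) -> (3,6): out of bounds -> FAIL
All cells valid: no

Answer: no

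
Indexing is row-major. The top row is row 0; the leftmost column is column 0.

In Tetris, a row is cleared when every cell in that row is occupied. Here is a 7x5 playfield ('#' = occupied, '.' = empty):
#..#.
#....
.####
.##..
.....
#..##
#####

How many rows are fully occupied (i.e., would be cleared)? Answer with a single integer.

Answer: 1

Derivation:
Check each row:
  row 0: 3 empty cells -> not full
  row 1: 4 empty cells -> not full
  row 2: 1 empty cell -> not full
  row 3: 3 empty cells -> not full
  row 4: 5 empty cells -> not full
  row 5: 2 empty cells -> not full
  row 6: 0 empty cells -> FULL (clear)
Total rows cleared: 1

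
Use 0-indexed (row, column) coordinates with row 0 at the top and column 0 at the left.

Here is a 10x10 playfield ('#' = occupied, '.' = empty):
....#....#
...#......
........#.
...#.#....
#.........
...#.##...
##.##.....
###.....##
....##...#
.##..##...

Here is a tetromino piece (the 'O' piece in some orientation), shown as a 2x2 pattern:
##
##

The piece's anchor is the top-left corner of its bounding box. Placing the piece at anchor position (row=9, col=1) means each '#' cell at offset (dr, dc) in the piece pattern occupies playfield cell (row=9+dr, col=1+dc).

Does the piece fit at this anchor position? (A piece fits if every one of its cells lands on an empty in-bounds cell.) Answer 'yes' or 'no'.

Check each piece cell at anchor (9, 1):
  offset (0,0) -> (9,1): occupied ('#') -> FAIL
  offset (0,1) -> (9,2): occupied ('#') -> FAIL
  offset (1,0) -> (10,1): out of bounds -> FAIL
  offset (1,1) -> (10,2): out of bounds -> FAIL
All cells valid: no

Answer: no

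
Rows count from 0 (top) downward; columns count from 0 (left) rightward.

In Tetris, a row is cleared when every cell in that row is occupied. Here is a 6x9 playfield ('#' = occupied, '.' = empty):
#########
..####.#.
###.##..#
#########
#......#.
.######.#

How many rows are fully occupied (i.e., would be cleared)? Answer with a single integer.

Check each row:
  row 0: 0 empty cells -> FULL (clear)
  row 1: 4 empty cells -> not full
  row 2: 3 empty cells -> not full
  row 3: 0 empty cells -> FULL (clear)
  row 4: 7 empty cells -> not full
  row 5: 2 empty cells -> not full
Total rows cleared: 2

Answer: 2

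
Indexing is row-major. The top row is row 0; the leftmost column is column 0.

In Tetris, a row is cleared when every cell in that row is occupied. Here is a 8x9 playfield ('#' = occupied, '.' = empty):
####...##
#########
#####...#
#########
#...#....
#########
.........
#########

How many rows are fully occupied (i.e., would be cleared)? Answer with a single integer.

Check each row:
  row 0: 3 empty cells -> not full
  row 1: 0 empty cells -> FULL (clear)
  row 2: 3 empty cells -> not full
  row 3: 0 empty cells -> FULL (clear)
  row 4: 7 empty cells -> not full
  row 5: 0 empty cells -> FULL (clear)
  row 6: 9 empty cells -> not full
  row 7: 0 empty cells -> FULL (clear)
Total rows cleared: 4

Answer: 4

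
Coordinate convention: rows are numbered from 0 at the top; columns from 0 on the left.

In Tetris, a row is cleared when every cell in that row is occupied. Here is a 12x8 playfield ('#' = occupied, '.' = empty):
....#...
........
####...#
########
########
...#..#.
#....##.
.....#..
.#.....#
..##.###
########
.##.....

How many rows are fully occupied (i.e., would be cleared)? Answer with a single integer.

Answer: 3

Derivation:
Check each row:
  row 0: 7 empty cells -> not full
  row 1: 8 empty cells -> not full
  row 2: 3 empty cells -> not full
  row 3: 0 empty cells -> FULL (clear)
  row 4: 0 empty cells -> FULL (clear)
  row 5: 6 empty cells -> not full
  row 6: 5 empty cells -> not full
  row 7: 7 empty cells -> not full
  row 8: 6 empty cells -> not full
  row 9: 3 empty cells -> not full
  row 10: 0 empty cells -> FULL (clear)
  row 11: 6 empty cells -> not full
Total rows cleared: 3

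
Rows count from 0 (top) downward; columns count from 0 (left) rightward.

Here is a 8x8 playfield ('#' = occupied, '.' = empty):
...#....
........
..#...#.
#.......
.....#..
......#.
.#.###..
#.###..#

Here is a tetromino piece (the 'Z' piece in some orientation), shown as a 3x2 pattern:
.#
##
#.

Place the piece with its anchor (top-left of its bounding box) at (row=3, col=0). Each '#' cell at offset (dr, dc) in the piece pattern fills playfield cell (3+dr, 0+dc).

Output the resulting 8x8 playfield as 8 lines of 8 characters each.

Answer: ...#....
........
..#...#.
##......
##...#..
#.....#.
.#.###..
#.###..#

Derivation:
Fill (3+0,0+1) = (3,1)
Fill (3+1,0+0) = (4,0)
Fill (3+1,0+1) = (4,1)
Fill (3+2,0+0) = (5,0)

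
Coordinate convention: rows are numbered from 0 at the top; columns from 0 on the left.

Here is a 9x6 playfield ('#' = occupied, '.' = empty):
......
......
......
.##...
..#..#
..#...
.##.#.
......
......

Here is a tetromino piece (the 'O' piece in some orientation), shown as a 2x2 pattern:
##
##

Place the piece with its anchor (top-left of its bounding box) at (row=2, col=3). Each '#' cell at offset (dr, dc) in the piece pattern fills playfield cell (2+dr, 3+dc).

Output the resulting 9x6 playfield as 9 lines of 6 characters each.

Fill (2+0,3+0) = (2,3)
Fill (2+0,3+1) = (2,4)
Fill (2+1,3+0) = (3,3)
Fill (2+1,3+1) = (3,4)

Answer: ......
......
...##.
.####.
..#..#
..#...
.##.#.
......
......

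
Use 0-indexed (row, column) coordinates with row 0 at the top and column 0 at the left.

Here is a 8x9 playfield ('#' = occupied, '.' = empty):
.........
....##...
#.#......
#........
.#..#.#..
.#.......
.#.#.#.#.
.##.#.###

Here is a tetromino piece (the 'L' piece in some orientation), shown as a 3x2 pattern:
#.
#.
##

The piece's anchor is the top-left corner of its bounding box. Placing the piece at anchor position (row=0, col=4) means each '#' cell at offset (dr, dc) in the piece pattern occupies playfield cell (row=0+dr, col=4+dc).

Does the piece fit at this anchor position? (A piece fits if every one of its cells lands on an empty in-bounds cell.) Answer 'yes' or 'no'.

Check each piece cell at anchor (0, 4):
  offset (0,0) -> (0,4): empty -> OK
  offset (1,0) -> (1,4): occupied ('#') -> FAIL
  offset (2,0) -> (2,4): empty -> OK
  offset (2,1) -> (2,5): empty -> OK
All cells valid: no

Answer: no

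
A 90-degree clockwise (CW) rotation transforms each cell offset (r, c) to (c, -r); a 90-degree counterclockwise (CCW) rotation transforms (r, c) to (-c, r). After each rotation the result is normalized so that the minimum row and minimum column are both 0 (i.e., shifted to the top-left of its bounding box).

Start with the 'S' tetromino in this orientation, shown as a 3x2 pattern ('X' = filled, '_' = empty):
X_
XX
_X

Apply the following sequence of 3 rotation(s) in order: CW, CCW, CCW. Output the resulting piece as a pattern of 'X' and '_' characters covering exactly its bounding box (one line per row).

Answer: _XX
XX_

Derivation:
Start:
X_
XX
_X
After rotation 1 (CW):
_XX
XX_
After rotation 2 (CCW):
X_
XX
_X
After rotation 3 (CCW):
_XX
XX_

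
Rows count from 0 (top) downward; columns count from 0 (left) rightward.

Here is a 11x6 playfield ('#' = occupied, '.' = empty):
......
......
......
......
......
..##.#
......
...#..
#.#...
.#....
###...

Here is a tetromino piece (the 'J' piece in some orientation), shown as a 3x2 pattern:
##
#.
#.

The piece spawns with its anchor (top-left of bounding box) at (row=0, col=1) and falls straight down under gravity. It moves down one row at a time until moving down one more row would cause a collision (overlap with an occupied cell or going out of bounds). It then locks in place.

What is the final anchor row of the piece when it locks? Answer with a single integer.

Answer: 4

Derivation:
Spawn at (row=0, col=1). Try each row:
  row 0: fits
  row 1: fits
  row 2: fits
  row 3: fits
  row 4: fits
  row 5: blocked -> lock at row 4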